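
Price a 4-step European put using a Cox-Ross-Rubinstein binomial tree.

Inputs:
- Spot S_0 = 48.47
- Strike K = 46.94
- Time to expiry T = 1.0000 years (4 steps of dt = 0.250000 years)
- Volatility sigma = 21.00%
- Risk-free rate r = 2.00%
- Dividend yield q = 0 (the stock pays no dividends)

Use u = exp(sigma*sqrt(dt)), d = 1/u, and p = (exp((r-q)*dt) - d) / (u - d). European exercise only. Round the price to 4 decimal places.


dt = T/N = 0.250000
u = exp(sigma*sqrt(dt)) = 1.110711; d = 1/u = 0.900325
p = (exp((r-q)*dt) - d) / (u - d) = 0.497599
Discount per step: exp(-r*dt) = 0.995012
Stock lattice S(k, i) with i counting down-moves:
  k=0: S(0,0) = 48.4700
  k=1: S(1,0) = 53.8361; S(1,1) = 43.6387
  k=2: S(2,0) = 59.7964; S(2,1) = 48.4700; S(2,2) = 39.2890
  k=3: S(3,0) = 66.4165; S(3,1) = 53.8361; S(3,2) = 43.6387; S(3,3) = 35.3729
  k=4: S(4,0) = 73.7695; S(4,1) = 59.7964; S(4,2) = 48.4700; S(4,3) = 39.2890; S(4,4) = 31.8471
Terminal payoffs V(N, i) = max(K - S_T, 0):
  V(4,0) = 0.000000; V(4,1) = 0.000000; V(4,2) = 0.000000; V(4,3) = 7.650982; V(4,4) = 15.092941
Backward induction: V(k, i) = exp(-r*dt) * [p * V(k+1, i) + (1-p) * V(k+1, i+1)].
  V(3,0) = exp(-r*dt) * [p*0.000000 + (1-p)*0.000000] = 0.000000
  V(3,1) = exp(-r*dt) * [p*0.000000 + (1-p)*0.000000] = 0.000000
  V(3,2) = exp(-r*dt) * [p*0.000000 + (1-p)*7.650982] = 3.824686
  V(3,3) = exp(-r*dt) * [p*7.650982 + (1-p)*15.092941] = 11.333019
  V(2,0) = exp(-r*dt) * [p*0.000000 + (1-p)*0.000000] = 0.000000
  V(2,1) = exp(-r*dt) * [p*0.000000 + (1-p)*3.824686] = 1.911941
  V(2,2) = exp(-r*dt) * [p*3.824686 + (1-p)*11.333019] = 7.558987
  V(1,0) = exp(-r*dt) * [p*0.000000 + (1-p)*1.911941] = 0.955769
  V(1,1) = exp(-r*dt) * [p*1.911941 + (1-p)*7.558987] = 4.725334
  V(0,0) = exp(-r*dt) * [p*0.955769 + (1-p)*4.725334] = 2.835388

Answer: Price = V(0,0) = 2.8354


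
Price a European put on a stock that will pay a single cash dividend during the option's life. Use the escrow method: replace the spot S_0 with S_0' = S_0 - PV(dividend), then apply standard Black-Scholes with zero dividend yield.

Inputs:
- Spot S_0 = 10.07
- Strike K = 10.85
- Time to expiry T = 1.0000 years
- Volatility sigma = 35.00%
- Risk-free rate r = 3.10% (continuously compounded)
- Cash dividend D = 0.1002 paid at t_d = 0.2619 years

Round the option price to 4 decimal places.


PV(D) = D * exp(-r * t_d) = 0.1002 * 0.99191397 = 0.09938978
S_0' = S_0 - PV(D) = 10.0700 - 0.09938978 = 9.97061022
d1 = (ln(S_0'/K) + (r + sigma^2/2)*T) / (sigma*sqrt(T)) = 0.02207631
d2 = d1 - sigma*sqrt(T) = -0.32792369
exp(-rT) = 0.96947557
N(-d1) = 0.49119354; N(-d2) = 0.62851532
P = K * exp(-rT) * N(-d2) - S_0' * N(-d1) = 10.8500 * 0.96947557 * 0.62851532 - 9.97061022 * 0.49119354 = 1.7137

Answer: Price = 1.7137


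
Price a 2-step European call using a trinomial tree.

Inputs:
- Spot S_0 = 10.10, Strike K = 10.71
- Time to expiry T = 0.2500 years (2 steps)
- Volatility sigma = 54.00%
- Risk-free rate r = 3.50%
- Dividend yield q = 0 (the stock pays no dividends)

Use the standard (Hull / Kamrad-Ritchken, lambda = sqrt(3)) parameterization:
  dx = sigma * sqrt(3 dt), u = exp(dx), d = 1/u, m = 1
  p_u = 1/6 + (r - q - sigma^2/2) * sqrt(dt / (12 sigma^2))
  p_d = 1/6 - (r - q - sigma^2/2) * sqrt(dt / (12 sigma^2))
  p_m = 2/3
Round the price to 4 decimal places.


Answer: Price = V(0,0) = 0.8314

Derivation:
dt = T/N = 0.125000; dx = sigma*sqrt(3*dt) = 0.330681
u = exp(dx) = 1.391916; d = 1/u = 0.718434
p_u = 0.145725, p_m = 0.666667, p_d = 0.187608
Discount per step: exp(-r*dt) = 0.995635
Stock lattice S(k, j) with j the centered position index:
  k=0: S(0,+0) = 10.1000
  k=1: S(1,-1) = 7.2562; S(1,+0) = 10.1000; S(1,+1) = 14.0584
  k=2: S(2,-2) = 5.2131; S(2,-1) = 7.2562; S(2,+0) = 10.1000; S(2,+1) = 14.0584; S(2,+2) = 19.5680
Terminal payoffs V(N, j) = max(S_T - K, 0):
  V(2,-2) = 0.000000; V(2,-1) = 0.000000; V(2,+0) = 0.000000; V(2,+1) = 3.348350; V(2,+2) = 8.858041
Backward induction: V(k, j) = exp(-r*dt) * [p_u * V(k+1, j+1) + p_m * V(k+1, j) + p_d * V(k+1, j-1)]
  V(1,-1) = exp(-r*dt) * [p_u*0.000000 + p_m*0.000000 + p_d*0.000000] = 0.000000
  V(1,+0) = exp(-r*dt) * [p_u*3.348350 + p_m*0.000000 + p_d*0.000000] = 0.485808
  V(1,+1) = exp(-r*dt) * [p_u*8.858041 + p_m*3.348350 + p_d*0.000000] = 3.507692
  V(0,+0) = exp(-r*dt) * [p_u*3.507692 + p_m*0.485808 + p_d*0.000000] = 0.831386


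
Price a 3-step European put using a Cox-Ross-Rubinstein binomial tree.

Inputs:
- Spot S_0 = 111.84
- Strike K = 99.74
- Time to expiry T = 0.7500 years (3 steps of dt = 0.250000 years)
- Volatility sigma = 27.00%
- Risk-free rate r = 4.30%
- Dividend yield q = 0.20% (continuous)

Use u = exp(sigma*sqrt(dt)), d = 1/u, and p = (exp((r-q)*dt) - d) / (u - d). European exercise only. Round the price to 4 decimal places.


dt = T/N = 0.250000
u = exp(sigma*sqrt(dt)) = 1.144537; d = 1/u = 0.873716
p = (exp((r-q)*dt) - d) / (u - d) = 0.504344
Discount per step: exp(-r*dt) = 0.989308
Stock lattice S(k, i) with i counting down-moves:
  k=0: S(0,0) = 111.8400
  k=1: S(1,0) = 128.0050; S(1,1) = 97.7164
  k=2: S(2,0) = 146.5064; S(2,1) = 111.8400; S(2,2) = 85.3764
  k=3: S(3,0) = 167.6820; S(3,1) = 128.0050; S(3,2) = 97.7164; S(3,3) = 74.5947
Terminal payoffs V(N, i) = max(K - S_T, 0):
  V(3,0) = 0.000000; V(3,1) = 0.000000; V(3,2) = 2.023612; V(3,3) = 25.145313
Backward induction: V(k, i) = exp(-r*dt) * [p * V(k+1, i) + (1-p) * V(k+1, i+1)].
  V(2,0) = exp(-r*dt) * [p*0.000000 + (1-p)*0.000000] = 0.000000
  V(2,1) = exp(-r*dt) * [p*0.000000 + (1-p)*2.023612] = 0.992292
  V(2,2) = exp(-r*dt) * [p*2.023612 + (1-p)*25.145313] = 13.339852
  V(1,0) = exp(-r*dt) * [p*0.000000 + (1-p)*0.992292] = 0.486577
  V(1,1) = exp(-r*dt) * [p*0.992292 + (1-p)*13.339852] = 7.036389
  V(0,0) = exp(-r*dt) * [p*0.486577 + (1-p)*7.036389] = 3.693117

Answer: Price = V(0,0) = 3.6931


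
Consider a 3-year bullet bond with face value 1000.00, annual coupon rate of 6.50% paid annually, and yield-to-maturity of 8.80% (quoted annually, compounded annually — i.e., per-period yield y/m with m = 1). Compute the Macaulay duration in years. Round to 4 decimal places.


Coupon per period c = face * coupon_rate / m = 65.000000
Periods per year m = 1; per-period yield y/m = 0.088000
Number of cashflows N = 3
Cashflows (t years, CF_t, discount factor 1/(1+y/m)^(m*t), PV):
  t = 1.0000: CF_t = 65.000000, DF = 0.919118, PV = 59.742647
  t = 2.0000: CF_t = 65.000000, DF = 0.844777, PV = 54.910521
  t = 3.0000: CF_t = 1065.000000, DF = 0.776450, PV = 826.918907
Price P = sum_t PV_t = 941.572075
Macaulay numerator sum_t t * PV_t:
  t * PV_t at t = 1.0000: 59.742647
  t * PV_t at t = 2.0000: 109.821042
  t * PV_t at t = 3.0000: 2480.756720
Macaulay duration D = (sum_t t * PV_t) / P = 2650.320409 / 941.572075 = 2.814782

Answer: Macaulay duration = 2.8148 years


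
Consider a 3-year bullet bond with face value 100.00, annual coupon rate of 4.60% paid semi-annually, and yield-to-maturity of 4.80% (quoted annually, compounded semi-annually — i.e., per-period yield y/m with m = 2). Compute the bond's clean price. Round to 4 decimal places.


Answer: Price = 99.4473

Derivation:
Coupon per period c = face * coupon_rate / m = 2.300000
Periods per year m = 2; per-period yield y/m = 0.024000
Number of cashflows N = 6
Cashflows (t years, CF_t, discount factor 1/(1+y/m)^(m*t), PV):
  t = 0.5000: CF_t = 2.300000, DF = 0.976562, PV = 2.246094
  t = 1.0000: CF_t = 2.300000, DF = 0.953674, PV = 2.193451
  t = 1.5000: CF_t = 2.300000, DF = 0.931323, PV = 2.142042
  t = 2.0000: CF_t = 2.300000, DF = 0.909495, PV = 2.091838
  t = 2.5000: CF_t = 2.300000, DF = 0.888178, PV = 2.042810
  t = 3.0000: CF_t = 102.300000, DF = 0.867362, PV = 88.731106
Price P = sum_t PV_t = 99.447341


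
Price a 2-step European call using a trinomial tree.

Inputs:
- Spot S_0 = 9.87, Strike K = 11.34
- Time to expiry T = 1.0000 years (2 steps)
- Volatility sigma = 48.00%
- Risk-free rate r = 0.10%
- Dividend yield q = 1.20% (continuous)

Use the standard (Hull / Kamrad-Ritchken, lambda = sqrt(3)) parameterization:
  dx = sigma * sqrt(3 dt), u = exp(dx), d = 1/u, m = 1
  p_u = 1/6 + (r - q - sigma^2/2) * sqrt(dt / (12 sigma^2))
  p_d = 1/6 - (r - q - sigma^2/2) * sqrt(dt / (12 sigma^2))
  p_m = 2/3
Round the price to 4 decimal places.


dt = T/N = 0.500000; dx = sigma*sqrt(3*dt) = 0.587878
u = exp(dx) = 1.800164; d = 1/u = 0.555505
p_u = 0.112999, p_m = 0.666667, p_d = 0.220334
Discount per step: exp(-r*dt) = 0.999500
Stock lattice S(k, j) with j the centered position index:
  k=0: S(0,+0) = 9.8700
  k=1: S(1,-1) = 5.4828; S(1,+0) = 9.8700; S(1,+1) = 17.7676
  k=2: S(2,-2) = 3.0457; S(2,-1) = 5.4828; S(2,+0) = 9.8700; S(2,+1) = 17.7676; S(2,+2) = 31.9846
Terminal payoffs V(N, j) = max(S_T - K, 0):
  V(2,-2) = 0.000000; V(2,-1) = 0.000000; V(2,+0) = 0.000000; V(2,+1) = 6.427615; V(2,+2) = 20.644613
Backward induction: V(k, j) = exp(-r*dt) * [p_u * V(k+1, j+1) + p_m * V(k+1, j) + p_d * V(k+1, j-1)]
  V(1,-1) = exp(-r*dt) * [p_u*0.000000 + p_m*0.000000 + p_d*0.000000] = 0.000000
  V(1,+0) = exp(-r*dt) * [p_u*6.427615 + p_m*0.000000 + p_d*0.000000] = 0.725951
  V(1,+1) = exp(-r*dt) * [p_u*20.644613 + p_m*6.427615 + p_d*0.000000] = 6.614589
  V(0,+0) = exp(-r*dt) * [p_u*6.614589 + p_m*0.725951 + p_d*0.000000] = 1.230794

Answer: Price = V(0,0) = 1.2308


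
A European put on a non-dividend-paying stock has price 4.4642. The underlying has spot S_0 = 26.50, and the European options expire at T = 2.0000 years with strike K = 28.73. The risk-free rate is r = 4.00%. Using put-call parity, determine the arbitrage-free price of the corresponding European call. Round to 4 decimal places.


Put-call parity: C - P = S_0 * exp(-qT) - K * exp(-rT).
S_0 * exp(-qT) = 26.5000 * 1.00000000 = 26.50000000
K * exp(-rT) = 28.7300 * 0.92311635 = 26.52113263
C = P + S*exp(-qT) - K*exp(-rT)
C = 4.4642 + 26.50000000 - 26.52113263 = 4.4431

Answer: Call price = 4.4431


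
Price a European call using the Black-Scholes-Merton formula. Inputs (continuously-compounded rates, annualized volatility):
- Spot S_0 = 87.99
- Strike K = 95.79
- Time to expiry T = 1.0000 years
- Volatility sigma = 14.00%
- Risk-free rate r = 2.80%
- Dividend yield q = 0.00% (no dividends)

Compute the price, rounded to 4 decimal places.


Answer: Price = 2.8882

Derivation:
d1 = (ln(S/K) + (r - q + 0.5*sigma^2) * T) / (sigma * sqrt(T)) = -0.33667946
d2 = d1 - sigma * sqrt(T) = -0.47667946
exp(-rT) = 0.97238837; exp(-qT) = 1.00000000
C = S_0 * exp(-qT) * N(d1) - K * exp(-rT) * N(d2)
N(d1) = 0.36817928; N(d2) = 0.31679520
C = 87.9900 * 1.00000000 * 0.36817928 - 95.7900 * 0.97238837 * 0.31679520 = 2.8882


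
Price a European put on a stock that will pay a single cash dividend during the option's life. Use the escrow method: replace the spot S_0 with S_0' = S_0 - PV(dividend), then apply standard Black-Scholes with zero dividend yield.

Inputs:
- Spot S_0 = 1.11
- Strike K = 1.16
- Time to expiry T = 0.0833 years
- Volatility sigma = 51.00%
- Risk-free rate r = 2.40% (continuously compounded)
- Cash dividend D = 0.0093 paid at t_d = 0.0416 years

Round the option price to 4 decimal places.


Answer: Price = 0.0986

Derivation:
PV(D) = D * exp(-r * t_d) = 0.0093 * 0.99900210 = 0.00929072
S_0' = S_0 - PV(D) = 1.1100 - 0.00929072 = 1.10070928
d1 = (ln(S_0'/K) + (r + sigma^2/2)*T) / (sigma*sqrt(T)) = -0.26925441
d2 = d1 - sigma*sqrt(T) = -0.41644928
exp(-rT) = 0.99800280
N(-d1) = 0.60613304; N(-d2) = 0.66145936
P = K * exp(-rT) * N(-d2) - S_0' * N(-d1) = 1.1600 * 0.99800280 * 0.66145936 - 1.10070928 * 0.60613304 = 0.0986


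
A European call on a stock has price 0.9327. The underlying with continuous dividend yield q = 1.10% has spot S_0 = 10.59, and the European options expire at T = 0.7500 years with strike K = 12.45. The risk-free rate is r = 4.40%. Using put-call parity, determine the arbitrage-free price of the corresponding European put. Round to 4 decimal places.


Answer: Put price = 2.4756

Derivation:
Put-call parity: C - P = S_0 * exp(-qT) - K * exp(-rT).
S_0 * exp(-qT) = 10.5900 * 0.99178394 = 10.50299190
K * exp(-rT) = 12.4500 * 0.96753856 = 12.04585507
P = C - S*exp(-qT) + K*exp(-rT)
P = 0.9327 - 10.50299190 + 12.04585507 = 2.4756


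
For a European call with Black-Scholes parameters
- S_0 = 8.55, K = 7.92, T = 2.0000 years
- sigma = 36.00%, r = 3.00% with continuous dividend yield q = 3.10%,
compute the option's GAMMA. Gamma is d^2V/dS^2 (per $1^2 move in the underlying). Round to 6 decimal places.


d1 = 0.4009689801; d2 = -0.1081479023
phi(d1) = 0.3681272566; exp(-qT) = 0.9398828868; exp(-rT) = 0.9417645336
Gamma = exp(-qT) * phi(d1) / (S * sigma * sqrt(T)) = 0.9398828868 * 0.3681272566 / (8.5500 * 0.3600 * 1.4142135624) = 0.079486

Answer: Gamma = 0.079486


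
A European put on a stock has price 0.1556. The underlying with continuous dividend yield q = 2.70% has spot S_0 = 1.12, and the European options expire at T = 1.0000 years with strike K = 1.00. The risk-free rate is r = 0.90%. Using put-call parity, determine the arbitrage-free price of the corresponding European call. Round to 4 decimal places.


Answer: Call price = 0.2547

Derivation:
Put-call parity: C - P = S_0 * exp(-qT) - K * exp(-rT).
S_0 * exp(-qT) = 1.1200 * 0.97336124 = 1.09016459
K * exp(-rT) = 1.0000 * 0.99104038 = 0.99104038
C = P + S*exp(-qT) - K*exp(-rT)
C = 0.1556 + 1.09016459 - 0.99104038 = 0.2547


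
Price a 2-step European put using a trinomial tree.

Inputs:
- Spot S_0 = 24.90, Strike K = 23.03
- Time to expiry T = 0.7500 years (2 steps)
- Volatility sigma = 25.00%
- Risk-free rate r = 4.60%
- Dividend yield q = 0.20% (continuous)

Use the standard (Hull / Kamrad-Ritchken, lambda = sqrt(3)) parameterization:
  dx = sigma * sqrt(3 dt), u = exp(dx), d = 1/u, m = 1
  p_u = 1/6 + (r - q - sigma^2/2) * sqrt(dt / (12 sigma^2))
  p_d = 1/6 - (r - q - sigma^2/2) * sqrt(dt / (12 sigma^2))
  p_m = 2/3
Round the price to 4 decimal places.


Answer: Price = V(0,0) = 0.9992

Derivation:
dt = T/N = 0.375000; dx = sigma*sqrt(3*dt) = 0.265165
u = exp(dx) = 1.303646; d = 1/u = 0.767079
p_u = 0.175682, p_m = 0.666667, p_d = 0.157651
Discount per step: exp(-r*dt) = 0.982898
Stock lattice S(k, j) with j the centered position index:
  k=0: S(0,+0) = 24.9000
  k=1: S(1,-1) = 19.1003; S(1,+0) = 24.9000; S(1,+1) = 32.4608
  k=2: S(2,-2) = 14.6514; S(2,-1) = 19.1003; S(2,+0) = 24.9000; S(2,+1) = 32.4608; S(2,+2) = 42.3174
Terminal payoffs V(N, j) = max(K - S_T, 0):
  V(2,-2) = 8.378573; V(2,-1) = 3.929724; V(2,+0) = 0.000000; V(2,+1) = 0.000000; V(2,+2) = 0.000000
Backward induction: V(k, j) = exp(-r*dt) * [p_u * V(k+1, j+1) + p_m * V(k+1, j) + p_d * V(k+1, j-1)]
  V(1,-1) = exp(-r*dt) * [p_u*0.000000 + p_m*3.929724 + p_d*8.378573] = 3.873313
  V(1,+0) = exp(-r*dt) * [p_u*0.000000 + p_m*0.000000 + p_d*3.929724] = 0.608930
  V(1,+1) = exp(-r*dt) * [p_u*0.000000 + p_m*0.000000 + p_d*0.000000] = 0.000000
  V(0,+0) = exp(-r*dt) * [p_u*0.000000 + p_m*0.608930 + p_d*3.873313] = 0.999200


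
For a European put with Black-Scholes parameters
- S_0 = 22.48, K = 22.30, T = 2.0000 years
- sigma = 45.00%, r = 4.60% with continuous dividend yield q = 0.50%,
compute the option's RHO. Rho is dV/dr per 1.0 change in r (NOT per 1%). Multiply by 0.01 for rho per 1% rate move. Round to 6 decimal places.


d1 = 0.4596812349; d2 = -0.1767148681
phi(d1) = 0.3589429014; exp(-qT) = 0.9900498337; exp(-rT) = 0.9121051495
N(-d2) = 0.5701338192
Rho = -K*T*exp(-rT)*N(-d2) = -22.3000 * 2.0000 * 0.9121051495 * 0.5701338192 = -23.192981

Answer: Rho = -23.192981


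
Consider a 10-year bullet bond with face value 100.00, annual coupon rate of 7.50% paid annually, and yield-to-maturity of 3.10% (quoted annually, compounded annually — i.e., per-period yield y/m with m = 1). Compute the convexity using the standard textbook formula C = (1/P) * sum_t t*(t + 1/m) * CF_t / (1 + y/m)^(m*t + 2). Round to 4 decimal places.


Coupon per period c = face * coupon_rate / m = 7.500000
Periods per year m = 1; per-period yield y/m = 0.031000
Number of cashflows N = 10
Cashflows (t years, CF_t, discount factor 1/(1+y/m)^(m*t), PV):
  t = 1.0000: CF_t = 7.500000, DF = 0.969932, PV = 7.274491
  t = 2.0000: CF_t = 7.500000, DF = 0.940768, PV = 7.055762
  t = 3.0000: CF_t = 7.500000, DF = 0.912481, PV = 6.843610
  t = 4.0000: CF_t = 7.500000, DF = 0.885045, PV = 6.637837
  t = 5.0000: CF_t = 7.500000, DF = 0.858434, PV = 6.438251
  t = 6.0000: CF_t = 7.500000, DF = 0.832622, PV = 6.244667
  t = 7.0000: CF_t = 7.500000, DF = 0.807587, PV = 6.056903
  t = 8.0000: CF_t = 7.500000, DF = 0.783305, PV = 5.874785
  t = 9.0000: CF_t = 7.500000, DF = 0.759752, PV = 5.698142
  t = 10.0000: CF_t = 107.500000, DF = 0.736908, PV = 79.217624
Price P = sum_t PV_t = 137.342072
Convexity numerator sum_t t*(t + 1/m) * CF_t / (1+y/m)^(m*t + 2):
  t = 1.0000: term = 13.687220
  t = 2.0000: term = 39.827024
  t = 3.0000: term = 77.259018
  t = 4.0000: term = 124.893336
  t = 5.0000: term = 181.707085
  t = 6.0000: term = 246.740949
  t = 7.0000: term = 319.095958
  t = 8.0000: term = 397.930389
  t = 9.0000: term = 482.456825
  t = 10.0000: term = 8197.797117
Convexity = (1/P) * sum = 10081.394923 / 137.342072 = 73.403545

Answer: Convexity = 73.4035


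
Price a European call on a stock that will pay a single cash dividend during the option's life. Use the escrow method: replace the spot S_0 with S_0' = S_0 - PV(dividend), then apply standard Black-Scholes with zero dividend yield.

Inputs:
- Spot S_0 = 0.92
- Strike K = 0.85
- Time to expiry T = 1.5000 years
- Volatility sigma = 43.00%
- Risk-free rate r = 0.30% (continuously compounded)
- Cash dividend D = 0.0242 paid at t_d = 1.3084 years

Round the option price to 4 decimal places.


Answer: Price = 0.2068

Derivation:
PV(D) = D * exp(-r * t_d) = 0.0242 * 0.99608249 = 0.02410520
S_0' = S_0 - PV(D) = 0.9200 - 0.02410520 = 0.89589480
d1 = (ln(S_0'/K) + (r + sigma^2/2)*T) / (sigma*sqrt(T)) = 0.37171795
d2 = d1 - sigma*sqrt(T) = -0.15492235
exp(-rT) = 0.99551011
N(d1) = 0.64494857; N(d2) = 0.43844127
C = S_0' * N(d1) - K * exp(-rT) * N(d2) = 0.89589480 * 0.64494857 - 0.8500 * 0.99551011 * 0.43844127 = 0.2068


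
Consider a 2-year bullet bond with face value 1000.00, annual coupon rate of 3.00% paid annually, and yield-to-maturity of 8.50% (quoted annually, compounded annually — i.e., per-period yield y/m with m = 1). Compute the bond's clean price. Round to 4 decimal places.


Coupon per period c = face * coupon_rate / m = 30.000000
Periods per year m = 1; per-period yield y/m = 0.085000
Number of cashflows N = 2
Cashflows (t years, CF_t, discount factor 1/(1+y/m)^(m*t), PV):
  t = 1.0000: CF_t = 30.000000, DF = 0.921659, PV = 27.649770
  t = 2.0000: CF_t = 1030.000000, DF = 0.849455, PV = 874.938945
Price P = sum_t PV_t = 902.588715

Answer: Price = 902.5887


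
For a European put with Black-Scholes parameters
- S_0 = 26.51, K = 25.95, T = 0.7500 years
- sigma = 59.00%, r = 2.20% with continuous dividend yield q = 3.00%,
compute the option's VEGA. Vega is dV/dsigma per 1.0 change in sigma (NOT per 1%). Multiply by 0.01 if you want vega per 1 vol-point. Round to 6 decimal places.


d1 = 0.2855200831; d2 = -0.2254349052
phi(d1) = 0.3830080039; exp(-qT) = 0.9777512372; exp(-rT) = 0.9836353794
Vega = S * exp(-qT) * phi(d1) * sqrt(T) = 26.5100 * 0.9777512372 * 0.3830080039 * 0.8660254038 = 8.597587

Answer: Vega = 8.597587


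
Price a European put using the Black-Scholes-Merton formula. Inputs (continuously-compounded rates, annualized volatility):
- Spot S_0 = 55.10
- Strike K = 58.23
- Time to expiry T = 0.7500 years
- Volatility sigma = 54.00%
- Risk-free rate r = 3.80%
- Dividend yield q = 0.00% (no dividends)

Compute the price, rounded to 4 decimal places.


Answer: Price = 11.0885

Derivation:
d1 = (ln(S/K) + (r - q + 0.5*sigma^2) * T) / (sigma * sqrt(T)) = 0.17662434
d2 = d1 - sigma * sqrt(T) = -0.29102938
exp(-rT) = 0.97190229; exp(-qT) = 1.00000000
P = K * exp(-rT) * N(-d2) - S_0 * exp(-qT) * N(-d1)
N(-d1) = 0.42990174; N(-d2) = 0.61448557
P = 58.2300 * 0.97190229 * 0.61448557 - 55.1000 * 1.00000000 * 0.42990174 = 11.0885


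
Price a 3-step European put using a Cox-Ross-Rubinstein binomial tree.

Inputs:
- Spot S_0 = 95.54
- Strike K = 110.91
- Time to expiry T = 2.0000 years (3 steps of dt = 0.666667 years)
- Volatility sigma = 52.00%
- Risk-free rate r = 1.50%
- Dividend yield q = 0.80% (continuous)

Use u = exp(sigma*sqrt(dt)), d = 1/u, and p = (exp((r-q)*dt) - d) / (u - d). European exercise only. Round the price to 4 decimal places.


Answer: Price = V(0,0) = 37.8649

Derivation:
dt = T/N = 0.666667
u = exp(sigma*sqrt(dt)) = 1.528945; d = 1/u = 0.654046
p = (exp((r-q)*dt) - d) / (u - d) = 0.400768
Discount per step: exp(-r*dt) = 0.990050
Stock lattice S(k, i) with i counting down-moves:
  k=0: S(0,0) = 95.5400
  k=1: S(1,0) = 146.0754; S(1,1) = 62.4875
  k=2: S(2,0) = 223.3414; S(2,1) = 95.5400; S(2,2) = 40.8697
  k=3: S(3,0) = 341.4768; S(3,1) = 146.0754; S(3,2) = 62.4875; S(3,3) = 26.7306
Terminal payoffs V(N, i) = max(K - S_T, 0):
  V(3,0) = 0.000000; V(3,1) = 0.000000; V(3,2) = 48.422484; V(3,3) = 84.179364
Backward induction: V(k, i) = exp(-r*dt) * [p * V(k+1, i) + (1-p) * V(k+1, i+1)].
  V(2,0) = exp(-r*dt) * [p*0.000000 + (1-p)*0.000000] = 0.000000
  V(2,1) = exp(-r*dt) * [p*0.000000 + (1-p)*48.422484] = 28.727578
  V(2,2) = exp(-r*dt) * [p*48.422484 + (1-p)*84.179364] = 69.154135
  V(1,0) = exp(-r*dt) * [p*0.000000 + (1-p)*28.727578] = 17.043193
  V(1,1) = exp(-r*dt) * [p*28.727578 + (1-p)*69.154135] = 52.425572
  V(0,0) = exp(-r*dt) * [p*17.043193 + (1-p)*52.425572] = 37.864893


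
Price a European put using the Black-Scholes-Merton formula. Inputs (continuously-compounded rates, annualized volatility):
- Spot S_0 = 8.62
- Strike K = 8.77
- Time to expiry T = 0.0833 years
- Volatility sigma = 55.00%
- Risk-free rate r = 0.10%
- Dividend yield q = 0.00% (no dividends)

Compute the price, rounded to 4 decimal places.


Answer: Price = 0.6279

Derivation:
d1 = (ln(S/K) + (r - q + 0.5*sigma^2) * T) / (sigma * sqrt(T)) = -0.02878486
d2 = d1 - sigma * sqrt(T) = -0.18752443
exp(-rT) = 0.99991670; exp(-qT) = 1.00000000
P = K * exp(-rT) * N(-d2) - S_0 * exp(-qT) * N(-d1)
N(-d1) = 0.51148191; N(-d2) = 0.57437526
P = 8.7700 * 0.99991670 * 0.57437526 - 8.6200 * 1.00000000 * 0.51148191 = 0.6279


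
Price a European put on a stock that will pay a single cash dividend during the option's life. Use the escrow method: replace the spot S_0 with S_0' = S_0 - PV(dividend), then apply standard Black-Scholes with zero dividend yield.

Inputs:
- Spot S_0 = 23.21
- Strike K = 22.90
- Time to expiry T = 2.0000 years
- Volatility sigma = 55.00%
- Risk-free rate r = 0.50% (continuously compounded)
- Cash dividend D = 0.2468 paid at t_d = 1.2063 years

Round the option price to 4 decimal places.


Answer: Price = 6.7608

Derivation:
PV(D) = D * exp(-r * t_d) = 0.2468 * 0.99398665 = 0.24531591
S_0' = S_0 - PV(D) = 23.2100 - 0.24531591 = 22.96468409
d1 = (ln(S_0'/K) + (r + sigma^2/2)*T) / (sigma*sqrt(T)) = 0.40539158
d2 = d1 - sigma*sqrt(T) = -0.37242588
exp(-rT) = 0.99004983
N(-d1) = 0.34259485; N(-d2) = 0.64521210
P = K * exp(-rT) * N(-d2) - S_0' * N(-d1) = 22.9000 * 0.99004983 * 0.64521210 - 22.96468409 * 0.34259485 = 6.7608


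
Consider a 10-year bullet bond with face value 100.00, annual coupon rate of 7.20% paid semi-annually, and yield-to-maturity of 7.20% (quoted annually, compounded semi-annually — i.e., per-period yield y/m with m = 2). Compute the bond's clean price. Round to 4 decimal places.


Answer: Price = 100.0000

Derivation:
Coupon per period c = face * coupon_rate / m = 3.600000
Periods per year m = 2; per-period yield y/m = 0.036000
Number of cashflows N = 20
Cashflows (t years, CF_t, discount factor 1/(1+y/m)^(m*t), PV):
  t = 0.5000: CF_t = 3.600000, DF = 0.965251, PV = 3.474903
  t = 1.0000: CF_t = 3.600000, DF = 0.931709, PV = 3.354154
  t = 1.5000: CF_t = 3.600000, DF = 0.899333, PV = 3.237600
  t = 2.0000: CF_t = 3.600000, DF = 0.868082, PV = 3.125097
  t = 2.5000: CF_t = 3.600000, DF = 0.837917, PV = 3.016503
  t = 3.0000: CF_t = 3.600000, DF = 0.808801, PV = 2.911682
  t = 3.5000: CF_t = 3.600000, DF = 0.780696, PV = 2.810504
  t = 4.0000: CF_t = 3.600000, DF = 0.753567, PV = 2.712842
  t = 4.5000: CF_t = 3.600000, DF = 0.727381, PV = 2.618573
  t = 5.0000: CF_t = 3.600000, DF = 0.702106, PV = 2.527580
  t = 5.5000: CF_t = 3.600000, DF = 0.677708, PV = 2.439749
  t = 6.0000: CF_t = 3.600000, DF = 0.654158, PV = 2.354970
  t = 6.5000: CF_t = 3.600000, DF = 0.631427, PV = 2.273137
  t = 7.0000: CF_t = 3.600000, DF = 0.609486, PV = 2.194148
  t = 7.5000: CF_t = 3.600000, DF = 0.588307, PV = 2.117904
  t = 8.0000: CF_t = 3.600000, DF = 0.567863, PV = 2.044308
  t = 8.5000: CF_t = 3.600000, DF = 0.548131, PV = 1.973271
  t = 9.0000: CF_t = 3.600000, DF = 0.529084, PV = 1.904701
  t = 9.5000: CF_t = 3.600000, DF = 0.510699, PV = 1.838515
  t = 10.0000: CF_t = 103.600000, DF = 0.492952, PV = 51.069858
Price P = sum_t PV_t = 100.000000


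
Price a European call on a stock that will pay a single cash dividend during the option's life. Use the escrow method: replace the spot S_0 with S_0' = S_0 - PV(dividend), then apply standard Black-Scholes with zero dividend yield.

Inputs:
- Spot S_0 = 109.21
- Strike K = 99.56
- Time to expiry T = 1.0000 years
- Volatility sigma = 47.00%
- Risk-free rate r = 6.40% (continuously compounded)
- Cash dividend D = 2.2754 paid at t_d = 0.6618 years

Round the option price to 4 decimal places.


Answer: Price = 26.2006

Derivation:
PV(D) = D * exp(-r * t_d) = 2.2754 * 0.95852925 = 2.18103746
S_0' = S_0 - PV(D) = 109.2100 - 2.18103746 = 107.02896254
d1 = (ln(S_0'/K) + (r + sigma^2/2)*T) / (sigma*sqrt(T)) = 0.52508298
d2 = d1 - sigma*sqrt(T) = 0.05508298
exp(-rT) = 0.93800500
N(d1) = 0.70023724; N(d2) = 0.52196382
C = S_0' * N(d1) - K * exp(-rT) * N(d2) = 107.02896254 * 0.70023724 - 99.5600 * 0.93800500 * 0.52196382 = 26.2006


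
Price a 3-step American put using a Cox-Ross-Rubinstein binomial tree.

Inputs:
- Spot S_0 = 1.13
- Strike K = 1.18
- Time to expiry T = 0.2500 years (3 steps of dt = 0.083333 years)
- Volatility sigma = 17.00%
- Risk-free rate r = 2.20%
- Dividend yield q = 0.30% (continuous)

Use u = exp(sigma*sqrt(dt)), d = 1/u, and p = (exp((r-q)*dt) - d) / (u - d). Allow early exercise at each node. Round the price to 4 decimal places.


dt = T/N = 0.083333
u = exp(sigma*sqrt(dt)) = 1.050299; d = 1/u = 0.952110
p = (exp((r-q)*dt) - d) / (u - d) = 0.503872
Discount per step: exp(-r*dt) = 0.998168
Stock lattice S(k, i) with i counting down-moves:
  k=0: S(0,0) = 1.1300
  k=1: S(1,0) = 1.1868; S(1,1) = 1.0759
  k=2: S(2,0) = 1.2465; S(2,1) = 1.1300; S(2,2) = 1.0244
  k=3: S(3,0) = 1.3092; S(3,1) = 1.1868; S(3,2) = 1.0759; S(3,3) = 0.9753
Terminal payoffs V(N, i) = max(K - S_T, 0):
  V(3,0) = 0.000000; V(3,1) = 0.000000; V(3,2) = 0.104116; V(3,3) = 0.204697
Backward induction: V(k, i) = exp(-r*dt) * [p * V(k+1, i) + (1-p) * V(k+1, i+1)]; then take max(V_cont, immediate exercise) for American.
  V(2,0) = exp(-r*dt) * [p*0.000000 + (1-p)*0.000000] = 0.000000; exercise = 0.000000; V(2,0) = max -> 0.000000
  V(2,1) = exp(-r*dt) * [p*0.000000 + (1-p)*0.104116] = 0.051560; exercise = 0.050000; V(2,1) = max -> 0.051560
  V(2,2) = exp(-r*dt) * [p*0.104116 + (1-p)*0.204697] = 0.153735; exercise = 0.155640; V(2,2) = max -> 0.155640
  V(1,0) = exp(-r*dt) * [p*0.000000 + (1-p)*0.051560] = 0.025534; exercise = 0.000000; V(1,0) = max -> 0.025534
  V(1,1) = exp(-r*dt) * [p*0.051560 + (1-p)*0.155640] = 0.103008; exercise = 0.104116; V(1,1) = max -> 0.104116
  V(0,0) = exp(-r*dt) * [p*0.025534 + (1-p)*0.104116] = 0.064402; exercise = 0.050000; V(0,0) = max -> 0.064402

Answer: Price = V(0,0) = 0.0644


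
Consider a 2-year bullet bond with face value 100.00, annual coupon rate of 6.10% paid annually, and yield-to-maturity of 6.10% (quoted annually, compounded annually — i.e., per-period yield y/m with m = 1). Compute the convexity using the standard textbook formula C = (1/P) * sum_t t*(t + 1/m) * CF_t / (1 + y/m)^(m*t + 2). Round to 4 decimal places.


Coupon per period c = face * coupon_rate / m = 6.100000
Periods per year m = 1; per-period yield y/m = 0.061000
Number of cashflows N = 2
Cashflows (t years, CF_t, discount factor 1/(1+y/m)^(m*t), PV):
  t = 1.0000: CF_t = 6.100000, DF = 0.942507, PV = 5.749293
  t = 2.0000: CF_t = 106.100000, DF = 0.888320, PV = 94.250707
Price P = sum_t PV_t = 100.000000
Convexity numerator sum_t t*(t + 1/m) * CF_t / (1+y/m)^(m*t + 2):
  t = 1.0000: term = 10.214419
  t = 2.0000: term = 502.348487
Convexity = (1/P) * sum = 512.562906 / 100.000000 = 5.125629

Answer: Convexity = 5.1256


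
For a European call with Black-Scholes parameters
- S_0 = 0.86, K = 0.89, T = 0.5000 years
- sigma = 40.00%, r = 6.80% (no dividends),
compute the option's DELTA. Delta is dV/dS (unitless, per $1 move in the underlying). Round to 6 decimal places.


d1 = 0.1403993272; d2 = -0.1424433853
phi(d1) = 0.3950296243; exp(-qT) = 1.0000000000; exp(-rT) = 0.9665715046
N(d1) = 0.5558277553
Delta = exp(-qT) * N(d1) = 1.0000000000 * 0.5558277553 = 0.555828

Answer: Delta = 0.555828


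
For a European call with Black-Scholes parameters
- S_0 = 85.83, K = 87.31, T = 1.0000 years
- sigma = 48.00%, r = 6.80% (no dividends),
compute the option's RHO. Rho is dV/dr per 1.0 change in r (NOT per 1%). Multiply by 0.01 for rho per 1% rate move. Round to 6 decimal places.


d1 = 0.3460491498; d2 = -0.1339508502
phi(d1) = 0.3757566546; exp(-qT) = 1.0000000000; exp(-rT) = 0.9342604736
N(d2) = 0.4467207200
Rho = K*T*exp(-rT)*N(d2) = 87.3100 * 1.0000 * 0.9342604736 * 0.4467207200 = 36.439135

Answer: Rho = 36.439135


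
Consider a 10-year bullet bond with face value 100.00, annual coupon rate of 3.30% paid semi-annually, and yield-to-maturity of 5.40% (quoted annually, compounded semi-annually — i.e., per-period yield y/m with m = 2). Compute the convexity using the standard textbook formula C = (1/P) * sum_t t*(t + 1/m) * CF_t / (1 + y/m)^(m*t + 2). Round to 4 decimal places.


Answer: Convexity = 79.2298

Derivation:
Coupon per period c = face * coupon_rate / m = 1.650000
Periods per year m = 2; per-period yield y/m = 0.027000
Number of cashflows N = 20
Cashflows (t years, CF_t, discount factor 1/(1+y/m)^(m*t), PV):
  t = 0.5000: CF_t = 1.650000, DF = 0.973710, PV = 1.606621
  t = 1.0000: CF_t = 1.650000, DF = 0.948111, PV = 1.564383
  t = 1.5000: CF_t = 1.650000, DF = 0.923185, PV = 1.523255
  t = 2.0000: CF_t = 1.650000, DF = 0.898914, PV = 1.483208
  t = 2.5000: CF_t = 1.650000, DF = 0.875282, PV = 1.444215
  t = 3.0000: CF_t = 1.650000, DF = 0.852270, PV = 1.406246
  t = 3.5000: CF_t = 1.650000, DF = 0.829864, PV = 1.369276
  t = 4.0000: CF_t = 1.650000, DF = 0.808047, PV = 1.333277
  t = 4.5000: CF_t = 1.650000, DF = 0.786803, PV = 1.298225
  t = 5.0000: CF_t = 1.650000, DF = 0.766118, PV = 1.264094
  t = 5.5000: CF_t = 1.650000, DF = 0.745976, PV = 1.230861
  t = 6.0000: CF_t = 1.650000, DF = 0.726365, PV = 1.198502
  t = 6.5000: CF_t = 1.650000, DF = 0.707268, PV = 1.166993
  t = 7.0000: CF_t = 1.650000, DF = 0.688674, PV = 1.136312
  t = 7.5000: CF_t = 1.650000, DF = 0.670569, PV = 1.106439
  t = 8.0000: CF_t = 1.650000, DF = 0.652939, PV = 1.077350
  t = 8.5000: CF_t = 1.650000, DF = 0.635774, PV = 1.049026
  t = 9.0000: CF_t = 1.650000, DF = 0.619059, PV = 1.021447
  t = 9.5000: CF_t = 1.650000, DF = 0.602784, PV = 0.994593
  t = 10.0000: CF_t = 101.650000, DF = 0.586937, PV = 59.662097
Price P = sum_t PV_t = 83.936420
Convexity numerator sum_t t*(t + 1/m) * CF_t / (1+y/m)^(m*t + 2):
  t = 0.5000: term = 0.761628
  t = 1.0000: term = 2.224813
  t = 1.5000: term = 4.332644
  t = 2.0000: term = 7.031230
  t = 2.5000: term = 10.269566
  t = 3.0000: term = 13.999409
  t = 3.5000: term = 18.175149
  t = 4.0000: term = 22.753699
  t = 4.5000: term = 27.694376
  t = 5.0000: term = 32.958794
  t = 5.5000: term = 38.510762
  t = 6.0000: term = 44.316182
  t = 6.5000: term = 50.342953
  t = 7.0000: term = 56.560879
  t = 7.5000: term = 62.941582
  t = 8.0000: term = 69.458416
  t = 8.5000: term = 76.086385
  t = 9.0000: term = 82.802069
  t = 9.5000: term = 89.583543
  t = 10.0000: term = 5939.459467
Convexity = (1/P) * sum = 6650.263545 / 83.936420 = 79.229774


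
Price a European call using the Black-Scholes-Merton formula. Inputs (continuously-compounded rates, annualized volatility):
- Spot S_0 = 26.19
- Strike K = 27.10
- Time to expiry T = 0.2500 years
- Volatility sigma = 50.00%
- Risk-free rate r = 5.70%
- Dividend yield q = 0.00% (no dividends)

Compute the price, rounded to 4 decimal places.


Answer: Price = 2.3765

Derivation:
d1 = (ln(S/K) + (r - q + 0.5*sigma^2) * T) / (sigma * sqrt(T)) = 0.04537572
d2 = d1 - sigma * sqrt(T) = -0.20462428
exp(-rT) = 0.98585105; exp(-qT) = 1.00000000
C = S_0 * exp(-qT) * N(d1) - K * exp(-rT) * N(d2)
N(d1) = 0.51809608; N(d2) = 0.41893284
C = 26.1900 * 1.00000000 * 0.51809608 - 27.1000 * 0.98585105 * 0.41893284 = 2.3765


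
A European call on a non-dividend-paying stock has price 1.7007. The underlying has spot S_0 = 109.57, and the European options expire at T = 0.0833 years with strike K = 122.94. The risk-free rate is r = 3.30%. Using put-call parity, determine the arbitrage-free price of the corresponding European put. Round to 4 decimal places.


Put-call parity: C - P = S_0 * exp(-qT) - K * exp(-rT).
S_0 * exp(-qT) = 109.5700 * 1.00000000 = 109.57000000
K * exp(-rT) = 122.9400 * 0.99725487 = 122.60251430
P = C - S*exp(-qT) + K*exp(-rT)
P = 1.7007 - 109.57000000 + 122.60251430 = 14.7332

Answer: Put price = 14.7332


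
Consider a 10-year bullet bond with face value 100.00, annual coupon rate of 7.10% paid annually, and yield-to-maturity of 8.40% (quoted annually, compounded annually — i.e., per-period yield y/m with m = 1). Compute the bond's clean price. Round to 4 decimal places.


Answer: Price = 91.4321

Derivation:
Coupon per period c = face * coupon_rate / m = 7.100000
Periods per year m = 1; per-period yield y/m = 0.084000
Number of cashflows N = 10
Cashflows (t years, CF_t, discount factor 1/(1+y/m)^(m*t), PV):
  t = 1.0000: CF_t = 7.100000, DF = 0.922509, PV = 6.549815
  t = 2.0000: CF_t = 7.100000, DF = 0.851023, PV = 6.042265
  t = 3.0000: CF_t = 7.100000, DF = 0.785077, PV = 5.574045
  t = 4.0000: CF_t = 7.100000, DF = 0.724241, PV = 5.142108
  t = 5.0000: CF_t = 7.100000, DF = 0.668119, PV = 4.743642
  t = 6.0000: CF_t = 7.100000, DF = 0.616346, PV = 4.376054
  t = 7.0000: CF_t = 7.100000, DF = 0.568585, PV = 4.036950
  t = 8.0000: CF_t = 7.100000, DF = 0.524524, PV = 3.724124
  t = 9.0000: CF_t = 7.100000, DF = 0.483879, PV = 3.435538
  t = 10.0000: CF_t = 107.100000, DF = 0.446383, PV = 47.807568
Price P = sum_t PV_t = 91.432110


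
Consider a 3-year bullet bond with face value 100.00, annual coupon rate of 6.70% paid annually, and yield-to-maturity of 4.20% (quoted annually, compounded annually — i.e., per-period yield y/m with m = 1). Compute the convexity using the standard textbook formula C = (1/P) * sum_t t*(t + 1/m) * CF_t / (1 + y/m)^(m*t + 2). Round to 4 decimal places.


Answer: Convexity = 10.1792

Derivation:
Coupon per period c = face * coupon_rate / m = 6.700000
Periods per year m = 1; per-period yield y/m = 0.042000
Number of cashflows N = 3
Cashflows (t years, CF_t, discount factor 1/(1+y/m)^(m*t), PV):
  t = 1.0000: CF_t = 6.700000, DF = 0.959693, PV = 6.429942
  t = 2.0000: CF_t = 6.700000, DF = 0.921010, PV = 6.170770
  t = 3.0000: CF_t = 106.700000, DF = 0.883887, PV = 94.310764
Price P = sum_t PV_t = 106.911476
Convexity numerator sum_t t*(t + 1/m) * CF_t / (1+y/m)^(m*t + 2):
  t = 1.0000: term = 11.844088
  t = 2.0000: term = 34.100063
  t = 3.0000: term = 1042.334399
Convexity = (1/P) * sum = 1088.278550 / 106.911476 = 10.179249


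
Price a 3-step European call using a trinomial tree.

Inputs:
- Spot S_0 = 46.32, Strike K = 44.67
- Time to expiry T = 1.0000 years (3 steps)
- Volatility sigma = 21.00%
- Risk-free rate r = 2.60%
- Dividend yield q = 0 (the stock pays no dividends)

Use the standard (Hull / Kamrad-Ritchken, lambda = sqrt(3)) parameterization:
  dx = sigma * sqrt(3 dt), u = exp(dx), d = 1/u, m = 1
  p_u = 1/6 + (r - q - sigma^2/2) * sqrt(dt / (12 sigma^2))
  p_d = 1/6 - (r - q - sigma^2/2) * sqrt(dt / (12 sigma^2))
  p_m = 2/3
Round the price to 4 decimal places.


Answer: Price = V(0,0) = 5.2314

Derivation:
dt = T/N = 0.333333; dx = sigma*sqrt(3*dt) = 0.210000
u = exp(dx) = 1.233678; d = 1/u = 0.810584
p_u = 0.169802, p_m = 0.666667, p_d = 0.163532
Discount per step: exp(-r*dt) = 0.991371
Stock lattice S(k, j) with j the centered position index:
  k=0: S(0,+0) = 46.3200
  k=1: S(1,-1) = 37.5463; S(1,+0) = 46.3200; S(1,+1) = 57.1440
  k=2: S(2,-2) = 30.4344; S(2,-1) = 37.5463; S(2,+0) = 46.3200; S(2,+1) = 57.1440; S(2,+2) = 70.4973
  k=3: S(3,-3) = 24.6697; S(3,-2) = 30.4344; S(3,-1) = 37.5463; S(3,+0) = 46.3200; S(3,+1) = 57.1440; S(3,+2) = 70.4973; S(3,+3) = 86.9709
Terminal payoffs V(N, j) = max(S_T - K, 0):
  V(3,-3) = 0.000000; V(3,-2) = 0.000000; V(3,-1) = 0.000000; V(3,+0) = 1.650000; V(3,+1) = 12.473968; V(3,+2) = 25.827259; V(3,+3) = 42.300922
Backward induction: V(k, j) = exp(-r*dt) * [p_u * V(k+1, j+1) + p_m * V(k+1, j) + p_d * V(k+1, j-1)]
  V(2,-2) = exp(-r*dt) * [p_u*0.000000 + p_m*0.000000 + p_d*0.000000] = 0.000000
  V(2,-1) = exp(-r*dt) * [p_u*1.650000 + p_m*0.000000 + p_d*0.000000] = 0.277755
  V(2,+0) = exp(-r*dt) * [p_u*12.473968 + p_m*1.650000 + p_d*0.000000] = 3.190330
  V(2,+1) = exp(-r*dt) * [p_u*25.827259 + p_m*12.473968 + p_d*1.650000] = 12.859383
  V(2,+2) = exp(-r*dt) * [p_u*42.300922 + p_m*25.827259 + p_d*12.473968] = 26.212663
  V(1,-1) = exp(-r*dt) * [p_u*3.190330 + p_m*0.277755 + p_d*0.000000] = 0.720621
  V(1,+0) = exp(-r*dt) * [p_u*12.859383 + p_m*3.190330 + p_d*0.277755] = 4.318264
  V(1,+1) = exp(-r*dt) * [p_u*26.212663 + p_m*12.859383 + p_d*3.190330] = 13.428706
  V(0,+0) = exp(-r*dt) * [p_u*13.428706 + p_m*4.318264 + p_d*0.720621] = 5.231367


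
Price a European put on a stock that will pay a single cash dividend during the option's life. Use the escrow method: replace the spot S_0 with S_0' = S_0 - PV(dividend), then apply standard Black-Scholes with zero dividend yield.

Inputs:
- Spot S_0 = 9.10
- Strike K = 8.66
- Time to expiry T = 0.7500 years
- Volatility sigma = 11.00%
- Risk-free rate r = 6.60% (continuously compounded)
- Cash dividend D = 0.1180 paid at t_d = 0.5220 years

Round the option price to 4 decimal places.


PV(D) = D * exp(-r * t_d) = 0.1180 * 0.96613471 = 0.11400390
S_0' = S_0 - PV(D) = 9.1000 - 0.11400390 = 8.98599610
d1 = (ln(S_0'/K) + (r + sigma^2/2)*T) / (sigma*sqrt(T)) = 0.95514891
d2 = d1 - sigma*sqrt(T) = 0.85988612
exp(-rT) = 0.95170516
N(-d1) = 0.16975120; N(-d2) = 0.19492591
P = K * exp(-rT) * N(-d2) - S_0' * N(-d1) = 8.6600 * 0.95170516 * 0.19492591 - 8.98599610 * 0.16975120 = 0.0812

Answer: Price = 0.0812


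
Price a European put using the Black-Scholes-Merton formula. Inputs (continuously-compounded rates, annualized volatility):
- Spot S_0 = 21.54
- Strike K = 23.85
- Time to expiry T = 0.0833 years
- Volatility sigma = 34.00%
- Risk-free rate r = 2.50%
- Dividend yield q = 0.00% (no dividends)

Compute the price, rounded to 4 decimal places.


Answer: Price = 2.4395

Derivation:
d1 = (ln(S/K) + (r - q + 0.5*sigma^2) * T) / (sigma * sqrt(T)) = -0.96785274
d2 = d1 - sigma * sqrt(T) = -1.06598265
exp(-rT) = 0.99791967; exp(-qT) = 1.00000000
P = K * exp(-rT) * N(-d2) - S_0 * exp(-qT) * N(-d1)
N(-d1) = 0.83344104; N(-d2) = 0.85678426
P = 23.8500 * 0.99791967 * 0.85678426 - 21.5400 * 1.00000000 * 0.83344104 = 2.4395


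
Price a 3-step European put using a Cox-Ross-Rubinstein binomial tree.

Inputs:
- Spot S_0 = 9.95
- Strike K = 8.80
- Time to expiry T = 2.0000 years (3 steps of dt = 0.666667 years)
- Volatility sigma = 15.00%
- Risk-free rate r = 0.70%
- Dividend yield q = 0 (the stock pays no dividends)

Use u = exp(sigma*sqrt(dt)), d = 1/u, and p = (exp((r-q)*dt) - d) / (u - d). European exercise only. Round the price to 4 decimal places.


Answer: Price = V(0,0) = 0.2520

Derivation:
dt = T/N = 0.666667
u = exp(sigma*sqrt(dt)) = 1.130290; d = 1/u = 0.884728
p = (exp((r-q)*dt) - d) / (u - d) = 0.488468
Discount per step: exp(-r*dt) = 0.995344
Stock lattice S(k, i) with i counting down-moves:
  k=0: S(0,0) = 9.9500
  k=1: S(1,0) = 11.2464; S(1,1) = 8.8030
  k=2: S(2,0) = 12.7117; S(2,1) = 9.9500; S(2,2) = 7.7883
  k=3: S(3,0) = 14.3679; S(3,1) = 11.2464; S(3,2) = 8.8030; S(3,3) = 6.8905
Terminal payoffs V(N, i) = max(K - S_T, 0):
  V(3,0) = 0.000000; V(3,1) = 0.000000; V(3,2) = 0.000000; V(3,3) = 1.909463
Backward induction: V(k, i) = exp(-r*dt) * [p * V(k+1, i) + (1-p) * V(k+1, i+1)].
  V(2,0) = exp(-r*dt) * [p*0.000000 + (1-p)*0.000000] = 0.000000
  V(2,1) = exp(-r*dt) * [p*0.000000 + (1-p)*0.000000] = 0.000000
  V(2,2) = exp(-r*dt) * [p*0.000000 + (1-p)*1.909463] = 0.972204
  V(1,0) = exp(-r*dt) * [p*0.000000 + (1-p)*0.000000] = 0.000000
  V(1,1) = exp(-r*dt) * [p*0.000000 + (1-p)*0.972204] = 0.494998
  V(0,0) = exp(-r*dt) * [p*0.000000 + (1-p)*0.494998] = 0.252028
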